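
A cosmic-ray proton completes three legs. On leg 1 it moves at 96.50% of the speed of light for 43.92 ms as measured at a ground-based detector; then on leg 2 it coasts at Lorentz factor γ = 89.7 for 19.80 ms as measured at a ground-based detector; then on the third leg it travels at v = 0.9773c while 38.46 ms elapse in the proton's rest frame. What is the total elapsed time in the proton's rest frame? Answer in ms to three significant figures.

Leg 1: β = 0.9650; γ = 1/√(1 − 0.9650²) = 1/√0.06878 = 3.813; τ_1 = 43.92/3.813 = 11.52 ms.
Leg 2: γ = 89.7; τ_2 = 19.80/89.70 = 0.2207 ms.
Leg 3: 38.46 ms is already measured in the proton's rest frame.
Total: 11.52 + 0.2207 + 38.46 ms.

τ = 50.2 ms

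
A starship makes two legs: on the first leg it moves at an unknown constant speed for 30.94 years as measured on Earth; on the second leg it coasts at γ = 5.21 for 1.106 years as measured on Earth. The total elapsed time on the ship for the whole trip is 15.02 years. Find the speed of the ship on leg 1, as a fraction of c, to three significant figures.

Leg 1: speed unknown; τ_1 = 30.94/γ_1.
Leg 2: γ = 5.21; τ_2 = 1.106/5.210 = 0.2123 years.
Total proper time: τ_1 + 0.2123 = 15.02, so τ_1 = 15.02 − 0.2123 = 14.81 years.
γ_1 = 30.94/14.81 = 2.089; β = √(1 − 1/γ²) = √0.7709.

β = 0.878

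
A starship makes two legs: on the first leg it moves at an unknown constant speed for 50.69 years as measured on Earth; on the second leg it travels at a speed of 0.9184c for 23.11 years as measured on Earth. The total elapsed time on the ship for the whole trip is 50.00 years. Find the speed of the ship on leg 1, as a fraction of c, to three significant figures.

β = 0.592

Leg 1: speed unknown; τ_1 = 50.69/γ_1.
Leg 2: γ = 1/√(1 − 0.9184²) = 1/√0.1565 = 2.527; τ_2 = 23.11/2.527 = 9.144 years.
Total proper time: τ_1 + 9.144 = 50.00, so τ_1 = 50.00 − 9.144 = 40.86 years.
γ_1 = 50.69/40.86 = 1.241; β = √(1 − 1/γ²) = √0.3504.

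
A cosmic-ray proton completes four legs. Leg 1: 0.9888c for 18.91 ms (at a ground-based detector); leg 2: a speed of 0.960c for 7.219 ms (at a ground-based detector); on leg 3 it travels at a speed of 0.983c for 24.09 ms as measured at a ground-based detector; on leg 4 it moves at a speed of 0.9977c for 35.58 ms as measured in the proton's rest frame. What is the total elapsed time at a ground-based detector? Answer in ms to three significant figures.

Δt = 575 ms

Leg 1: 18.91 ms is already measured at a ground-based detector.
Leg 2: 7.219 ms is already measured at a ground-based detector.
Leg 3: 24.09 ms is already measured at a ground-based detector.
Leg 4: γ = 1/√(1 − 0.9977²) = 1/√0.004595 = 14.75; Δt_4 = 14.75 × 35.58 = 524.9 ms.
Total: 18.91 + 7.219 + 24.09 + 524.9 ms.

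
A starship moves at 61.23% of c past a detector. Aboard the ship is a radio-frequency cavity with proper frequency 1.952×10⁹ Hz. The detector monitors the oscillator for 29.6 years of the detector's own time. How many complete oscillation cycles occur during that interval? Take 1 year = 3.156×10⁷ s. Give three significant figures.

β = 0.6123; γ = 1/√(1 − 0.6123²) = 1/√0.6251 = 1.265
During 29.6 years of lab time, the oscillator's proper time advances by τ = Δt/γ = 29.6/1.265 = 23.40 years = 7.386×10⁸ s.
N = f × τ = 1.952×10⁹ × 7.386×10⁸ = 1.442×10¹⁸.

N = 1.44×10¹⁸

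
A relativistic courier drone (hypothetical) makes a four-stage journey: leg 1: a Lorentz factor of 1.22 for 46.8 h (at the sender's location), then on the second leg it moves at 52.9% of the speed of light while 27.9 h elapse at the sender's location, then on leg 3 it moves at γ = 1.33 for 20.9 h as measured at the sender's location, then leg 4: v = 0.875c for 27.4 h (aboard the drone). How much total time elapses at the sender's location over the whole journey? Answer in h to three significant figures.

Δt = 152 h

Leg 1: 46.8 h is already measured at the sender's location.
Leg 2: 27.9 h is already measured at the sender's location.
Leg 3: 20.9 h is already measured at the sender's location.
Leg 4: γ = 1/√(1 − 0.875²) = 1/√0.2344 = 2.066; Δt_4 = 2.066 × 27.4 = 56.60 h.
Total: 46.80 + 27.90 + 20.90 + 56.60 h.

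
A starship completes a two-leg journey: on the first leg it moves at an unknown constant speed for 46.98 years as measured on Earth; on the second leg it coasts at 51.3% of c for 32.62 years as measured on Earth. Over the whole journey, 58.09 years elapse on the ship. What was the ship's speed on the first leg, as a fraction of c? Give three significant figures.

β = 0.768

Leg 1: speed unknown; τ_1 = 46.98/γ_1.
Leg 2: β = 0.513; γ = 1/√(1 − 0.513²) = 1/√0.7368 = 1.165; τ_2 = 32.62/1.165 = 28.00 years.
Total proper time: τ_1 + 28.00 = 58.09, so τ_1 = 58.09 − 28.00 = 30.09 years.
γ_1 = 46.98/30.09 = 1.561; β = √(1 − 1/γ²) = √0.5898.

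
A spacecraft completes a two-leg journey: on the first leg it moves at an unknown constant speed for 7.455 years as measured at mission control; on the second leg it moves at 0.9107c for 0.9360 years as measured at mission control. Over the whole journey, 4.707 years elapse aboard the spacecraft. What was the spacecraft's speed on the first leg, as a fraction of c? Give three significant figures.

β = 0.815

Leg 1: speed unknown; τ_1 = 7.455/γ_1.
Leg 2: γ = 1/√(1 − 0.9107²) = 1/√0.1706 = 2.421; τ_2 = 0.9360/2.421 = 0.3866 years.
Total proper time: τ_1 + 0.3866 = 4.707, so τ_1 = 4.707 − 0.3866 = 4.320 years.
γ_1 = 7.455/4.320 = 1.726; β = √(1 − 1/γ²) = √0.6641.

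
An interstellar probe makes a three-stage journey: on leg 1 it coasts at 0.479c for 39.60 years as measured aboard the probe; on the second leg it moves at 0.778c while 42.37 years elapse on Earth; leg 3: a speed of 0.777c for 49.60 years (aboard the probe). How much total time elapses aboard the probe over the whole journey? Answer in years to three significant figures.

τ = 116 years

Leg 1: 39.60 years is already measured aboard the probe.
Leg 2: γ = 1/√(1 − 0.778²) = 1/√0.3947 = 1.592; τ_2 = 42.37/1.592 = 26.62 years.
Leg 3: 49.60 years is already measured aboard the probe.
Total: 39.60 + 26.62 + 49.60 years.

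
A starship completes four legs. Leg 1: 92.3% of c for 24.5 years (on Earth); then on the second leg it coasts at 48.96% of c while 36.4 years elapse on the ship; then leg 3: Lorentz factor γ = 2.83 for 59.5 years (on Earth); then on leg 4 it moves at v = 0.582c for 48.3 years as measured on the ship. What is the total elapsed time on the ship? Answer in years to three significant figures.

τ = 115 years

Leg 1: β = 0.923; γ = 1/√(1 − 0.923²) = 1/√0.1481 = 2.599; τ_1 = 24.5/2.599 = 9.428 years.
Leg 2: 36.4 years is already measured on the ship.
Leg 3: γ = 2.83; τ_3 = 59.5/2.830 = 21.02 years.
Leg 4: 48.3 years is already measured on the ship.
Total: 9.428 + 36.40 + 21.02 + 48.30 years.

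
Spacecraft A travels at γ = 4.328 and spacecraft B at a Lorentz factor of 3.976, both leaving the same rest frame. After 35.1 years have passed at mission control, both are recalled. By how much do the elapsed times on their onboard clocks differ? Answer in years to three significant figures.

A: γ = 4.328; τ_A = 35.1/4.328 = 8.110 years.
B: γ = 3.976; τ_B = 35.1/3.976 = 8.828 years.

|τ_A − τ_B| = 0.718 years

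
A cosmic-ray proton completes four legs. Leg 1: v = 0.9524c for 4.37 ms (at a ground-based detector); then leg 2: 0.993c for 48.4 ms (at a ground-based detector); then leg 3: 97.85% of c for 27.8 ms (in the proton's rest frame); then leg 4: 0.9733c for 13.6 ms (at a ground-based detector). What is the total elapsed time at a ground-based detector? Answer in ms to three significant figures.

Leg 1: 4.37 ms is already measured at a ground-based detector.
Leg 2: 48.4 ms is already measured at a ground-based detector.
Leg 3: β = 0.9785; γ = 1/√(1 − 0.9785²) = 1/√0.04254 = 4.849; Δt_3 = 4.849 × 27.8 = 134.8 ms.
Leg 4: 13.6 ms is already measured at a ground-based detector.
Total: 4.370 + 48.40 + 134.8 + 13.60 ms.

Δt = 201 ms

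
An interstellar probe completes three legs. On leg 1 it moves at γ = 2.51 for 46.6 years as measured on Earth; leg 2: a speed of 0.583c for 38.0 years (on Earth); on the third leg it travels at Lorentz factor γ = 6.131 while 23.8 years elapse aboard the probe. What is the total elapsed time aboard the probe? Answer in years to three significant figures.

Leg 1: γ = 2.51; τ_1 = 46.6/2.510 = 18.57 years.
Leg 2: γ = 1/√(1 − 0.583²) = 1/√0.6601 = 1.231; τ_2 = 38.0/1.231 = 30.87 years.
Leg 3: 23.8 years is already measured aboard the probe.
Total: 18.57 + 30.87 + 23.80 years.

τ = 73.2 years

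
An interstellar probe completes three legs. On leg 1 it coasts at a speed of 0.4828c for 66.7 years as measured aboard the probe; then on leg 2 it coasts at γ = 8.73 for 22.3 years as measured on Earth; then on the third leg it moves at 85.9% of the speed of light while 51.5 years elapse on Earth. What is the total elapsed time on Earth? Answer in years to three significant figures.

Leg 1: γ = 1/√(1 − 0.4828²) = 1/√0.7669 = 1.142; Δt_1 = 1.142 × 66.7 = 76.16 years.
Leg 2: 22.3 years is already measured on Earth.
Leg 3: 51.5 years is already measured on Earth.
Total: 76.16 + 22.30 + 51.50 years.

Δt = 150 years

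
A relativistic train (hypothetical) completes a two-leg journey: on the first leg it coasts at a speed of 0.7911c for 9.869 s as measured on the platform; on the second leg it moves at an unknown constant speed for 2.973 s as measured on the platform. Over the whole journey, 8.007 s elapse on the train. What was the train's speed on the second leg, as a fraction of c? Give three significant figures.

Leg 1: γ = 1/√(1 − 0.7911²) = 1/√0.3742 = 1.635; τ_1 = 9.869/1.635 = 6.037 s.
Leg 2: speed unknown; τ_2 = 2.973/γ_2.
Total proper time: 6.037 + τ_2 = 8.007, so τ_2 = 8.007 − 6.037 = 1.970 s.
γ_2 = 2.973/1.970 = 1.509; β = √(1 − 1/γ²) = √0.5608.

β = 0.749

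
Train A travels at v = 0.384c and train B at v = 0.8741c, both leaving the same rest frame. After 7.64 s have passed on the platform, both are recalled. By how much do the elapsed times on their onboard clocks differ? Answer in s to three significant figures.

|τ_A − τ_B| = 3.34 s

A: γ = 1/√(1 − 0.384²) = 1/√0.8525 = 1.083; τ_A = 7.64/1.083 = 7.054 s.
B: γ = 1/√(1 − 0.8741²) = 1/√0.2359 = 2.059; τ_B = 7.64/2.059 = 3.711 s.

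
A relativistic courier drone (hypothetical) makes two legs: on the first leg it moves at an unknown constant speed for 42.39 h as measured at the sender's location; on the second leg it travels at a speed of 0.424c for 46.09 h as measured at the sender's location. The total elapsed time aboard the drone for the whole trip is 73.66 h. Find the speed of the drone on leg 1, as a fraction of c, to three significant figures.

β = 0.658

Leg 1: speed unknown; τ_1 = 42.39/γ_1.
Leg 2: γ = 1/√(1 − 0.424²) = 1/√0.8202 = 1.104; τ_2 = 46.09/1.104 = 41.74 h.
Total proper time: τ_1 + 41.74 = 73.66, so τ_1 = 73.66 − 41.74 = 31.92 h.
γ_1 = 42.39/31.92 = 1.328; β = √(1 − 1/γ²) = √0.4330.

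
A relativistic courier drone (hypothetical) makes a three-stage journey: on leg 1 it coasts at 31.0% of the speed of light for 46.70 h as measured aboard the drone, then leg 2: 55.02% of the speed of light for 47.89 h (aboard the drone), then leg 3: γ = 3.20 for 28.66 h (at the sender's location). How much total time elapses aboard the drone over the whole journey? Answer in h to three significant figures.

τ = 104 h

Leg 1: 46.70 h is already measured aboard the drone.
Leg 2: 47.89 h is already measured aboard the drone.
Leg 3: γ = 3.20; τ_3 = 28.66/3.200 = 8.956 h.
Total: 46.70 + 47.89 + 8.956 h.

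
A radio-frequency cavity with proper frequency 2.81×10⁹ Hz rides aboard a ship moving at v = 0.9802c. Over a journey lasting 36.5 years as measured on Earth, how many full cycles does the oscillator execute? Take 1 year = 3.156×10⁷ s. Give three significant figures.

γ = 1/√(1 − 0.9802²) = 1/√0.03921 = 5.050
The oscillator's own cycle count is N = f × τ where τ is the proper time on the ship. τ = Δt/γ = 36.5/5.050 = 7.227 years = 2.281×10⁸ s.
N = 2.81×10⁹ × 2.281×10⁸ = 6.409×10¹⁷.

N = 6.41×10¹⁷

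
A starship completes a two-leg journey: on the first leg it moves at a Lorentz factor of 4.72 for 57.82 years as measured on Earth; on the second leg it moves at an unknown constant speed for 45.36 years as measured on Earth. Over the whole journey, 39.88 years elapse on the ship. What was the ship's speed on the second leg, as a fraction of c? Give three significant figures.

Leg 1: γ = 4.72; τ_1 = 57.82/4.720 = 12.25 years.
Leg 2: speed unknown; τ_2 = 45.36/γ_2.
Total proper time: 12.25 + τ_2 = 39.88, so τ_2 = 39.88 − 12.25 = 27.63 years.
γ_2 = 45.36/27.63 = 1.642; β = √(1 − 1/γ²) = √0.6290.

β = 0.793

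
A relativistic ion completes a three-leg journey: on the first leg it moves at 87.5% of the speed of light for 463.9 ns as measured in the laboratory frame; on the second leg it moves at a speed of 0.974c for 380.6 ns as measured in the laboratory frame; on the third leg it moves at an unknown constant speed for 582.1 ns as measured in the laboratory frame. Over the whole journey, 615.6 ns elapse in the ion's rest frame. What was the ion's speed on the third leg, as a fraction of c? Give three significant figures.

β = 0.852

Leg 1: β = 0.875; γ = 1/√(1 − 0.875²) = 1/√0.2344 = 2.066; τ_1 = 463.9/2.066 = 224.6 ns.
Leg 2: γ = 1/√(1 − 0.974²) = 1/√0.05132 = 4.414; τ_2 = 380.6/4.414 = 86.22 ns.
Leg 3: speed unknown; τ_3 = 582.1/γ_3.
Total proper time: 224.6 + 86.22 + τ_3 = 615.6, so τ_3 = 615.6 − 310.8 = 304.8 ns.
γ_3 = 582.1/304.8 = 1.910; β = √(1 − 1/γ²) = √0.7258.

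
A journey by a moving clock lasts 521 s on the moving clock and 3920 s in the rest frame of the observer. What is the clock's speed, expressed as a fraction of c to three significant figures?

The proper time is measured on the moving clock (both events occur at the clock's location); Δt is measured in the rest frame of the observer. γ = Δt/τ = 3920/521 = 7.524.
β = √(1 − 1/γ²) = √(1 − 0.01766) = √0.9823

β = 0.991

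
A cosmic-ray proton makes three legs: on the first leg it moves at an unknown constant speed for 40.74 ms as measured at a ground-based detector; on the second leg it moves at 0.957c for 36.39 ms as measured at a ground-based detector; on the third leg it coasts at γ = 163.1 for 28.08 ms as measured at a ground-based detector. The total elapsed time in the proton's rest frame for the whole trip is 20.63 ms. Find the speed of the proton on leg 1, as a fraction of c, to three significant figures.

Leg 1: speed unknown; τ_1 = 40.74/γ_1.
Leg 2: γ = 1/√(1 − 0.957²) = 1/√0.08415 = 3.447; τ_2 = 36.39/3.447 = 10.56 ms.
Leg 3: γ = 163.1; τ_3 = 28.08/163.1 = 0.1722 ms.
Total proper time: τ_1 + 10.56 + 0.1722 = 20.63, so τ_1 = 20.63 − 10.73 = 9.902 ms.
γ_1 = 40.74/9.902 = 4.115; β = √(1 − 1/γ²) = √0.9409.

β = 0.970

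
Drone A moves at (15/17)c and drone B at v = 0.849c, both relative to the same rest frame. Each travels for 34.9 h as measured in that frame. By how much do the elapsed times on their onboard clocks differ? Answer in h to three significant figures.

|τ_A − τ_B| = 2.02 h

A: γ = 1/√(1 − (15/17)²) = 17/8 = 2.125; τ_A = 34.9/2.125 = 16.42 h.
B: γ = 1/√(1 − 0.849²) = 1/√0.2792 = 1.893; τ_B = 34.9/1.893 = 18.44 h.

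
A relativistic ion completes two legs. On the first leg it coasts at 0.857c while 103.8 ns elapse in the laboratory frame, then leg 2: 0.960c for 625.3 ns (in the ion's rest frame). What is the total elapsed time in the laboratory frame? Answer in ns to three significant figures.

Leg 1: 103.8 ns is already measured in the laboratory frame.
Leg 2: γ = 1/√(1 − 0.960²) = 25/7 ≈ 3.571; Δt_2 = 3.571 × 625.3 = 2233 ns.
Total: 103.8 + 2233 ns.

Δt = 2340 ns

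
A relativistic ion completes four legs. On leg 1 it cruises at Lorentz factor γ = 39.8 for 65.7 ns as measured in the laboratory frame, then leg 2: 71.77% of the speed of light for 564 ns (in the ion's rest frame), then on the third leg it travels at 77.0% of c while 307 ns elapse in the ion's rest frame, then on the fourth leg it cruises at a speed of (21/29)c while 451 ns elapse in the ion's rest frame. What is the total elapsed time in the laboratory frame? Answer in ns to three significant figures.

Leg 1: 65.7 ns is already measured in the laboratory frame.
Leg 2: β = 0.7177; γ = 1/√(1 − 0.7177²) = 1/√0.4849 = 1.436; Δt_2 = 1.436 × 564 = 809.9 ns.
Leg 3: β = 0.770; γ = 1/√(1 − 0.770²) = 1/√0.4071 = 1.567; Δt_3 = 1.567 × 307 = 481.2 ns.
Leg 4: γ = 1/√(1 − (21/29)²) = 29/20 = 1.450; Δt_4 = 1.450 × 451 = 654.0 ns.
Total: 65.70 + 809.9 + 481.2 + 654.0 ns.

Δt = 2010 ns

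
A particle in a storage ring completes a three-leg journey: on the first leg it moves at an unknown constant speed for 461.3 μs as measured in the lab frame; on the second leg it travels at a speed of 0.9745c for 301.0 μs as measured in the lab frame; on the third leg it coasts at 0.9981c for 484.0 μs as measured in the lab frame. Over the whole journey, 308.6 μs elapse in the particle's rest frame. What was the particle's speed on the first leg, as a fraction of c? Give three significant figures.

β = 0.889

Leg 1: speed unknown; τ_1 = 461.3/γ_1.
Leg 2: γ = 1/√(1 − 0.9745²) = 1/√0.05035 = 4.457; τ_2 = 301.0/4.457 = 67.54 μs.
Leg 3: γ = 1/√(1 − 0.9981²) = 1/√0.003796 = 16.23; τ_3 = 484.0/16.23 = 29.82 μs.
Total proper time: τ_1 + 67.54 + 29.82 = 308.6, so τ_1 = 308.6 − 97.36 = 211.2 μs.
γ_1 = 461.3/211.2 = 2.184; β = √(1 − 1/γ²) = √0.7903.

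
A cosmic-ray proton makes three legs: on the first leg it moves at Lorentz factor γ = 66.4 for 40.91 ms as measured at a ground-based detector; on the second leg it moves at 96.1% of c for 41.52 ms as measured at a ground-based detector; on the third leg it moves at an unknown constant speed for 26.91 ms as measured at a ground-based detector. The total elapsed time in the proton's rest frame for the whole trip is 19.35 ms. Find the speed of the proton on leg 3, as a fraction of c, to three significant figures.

Leg 1: γ = 66.4; τ_1 = 40.91/66.40 = 0.6161 ms.
Leg 2: β = 0.961; γ = 1/√(1 − 0.961²) = 1/√0.07648 = 3.616; τ_2 = 41.52/3.616 = 11.48 ms.
Leg 3: speed unknown; τ_3 = 26.91/γ_3.
Total proper time: 0.6161 + 11.48 + τ_3 = 19.35, so τ_3 = 19.35 − 12.10 = 7.252 ms.
γ_3 = 26.91/7.252 = 3.711; β = √(1 − 1/γ²) = √0.9274.

β = 0.963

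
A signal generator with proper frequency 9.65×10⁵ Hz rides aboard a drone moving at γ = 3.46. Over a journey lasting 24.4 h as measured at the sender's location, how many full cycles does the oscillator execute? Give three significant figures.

N = 2.45×10¹⁰

γ = 3.46
The oscillator's own cycle count is N = f × τ where τ is the proper time aboard the drone. τ = Δt/γ = 24.4/3.460 = 7.052 h = 2.539×10⁴ s.
N = 9.65×10⁵ × 2.539×10⁴ = 2.450×10¹⁰.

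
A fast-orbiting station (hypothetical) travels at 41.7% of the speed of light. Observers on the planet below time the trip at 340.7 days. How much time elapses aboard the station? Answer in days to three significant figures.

τ = 310 days

β = 0.417; γ = 1/√(1 − 0.417²) = 1/√0.8261 = 1.100
The interval measured on the planet below is the dilated one; the clock aboard the station measures the proper time τ = Δt/γ = 340.7/1.100 days.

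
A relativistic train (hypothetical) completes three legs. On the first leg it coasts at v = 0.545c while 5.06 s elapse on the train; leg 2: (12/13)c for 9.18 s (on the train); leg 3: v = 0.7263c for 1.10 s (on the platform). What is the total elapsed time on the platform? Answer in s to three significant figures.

Leg 1: γ = 1/√(1 − 0.545²) = 1/√0.7030 = 1.193; Δt_1 = 1.193 × 5.06 = 6.035 s.
Leg 2: γ = 1/√(1 − (12/13)²) = 13/5 = 2.600; Δt_2 = 2.600 × 9.18 = 23.87 s.
Leg 3: 1.10 s is already measured on the platform.
Total: 6.035 + 23.87 + 1.100 s.

Δt = 31.0 s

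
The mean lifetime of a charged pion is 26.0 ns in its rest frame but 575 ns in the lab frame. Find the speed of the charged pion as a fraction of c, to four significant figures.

γ = Δt/τ₀ = 575/26.0 = 22.12
β = √(1 − 1/γ²) = √(1 − 0.002045) = √0.9980

v = 0.9990c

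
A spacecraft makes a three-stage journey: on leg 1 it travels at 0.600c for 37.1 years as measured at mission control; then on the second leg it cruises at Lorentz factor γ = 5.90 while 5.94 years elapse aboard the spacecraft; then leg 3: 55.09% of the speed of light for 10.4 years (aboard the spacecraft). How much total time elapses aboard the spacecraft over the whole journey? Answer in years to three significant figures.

τ = 46.0 years

Leg 1: γ = 1/√(1 − 0.600²) = 5/4 = 1.250; τ_1 = 37.1/1.250 = 29.68 years.
Leg 2: 5.94 years is already measured aboard the spacecraft.
Leg 3: 10.4 years is already measured aboard the spacecraft.
Total: 29.68 + 5.940 + 10.40 years.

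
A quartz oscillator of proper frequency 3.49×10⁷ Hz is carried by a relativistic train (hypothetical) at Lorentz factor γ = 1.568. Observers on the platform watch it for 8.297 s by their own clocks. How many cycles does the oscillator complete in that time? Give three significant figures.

γ = 1.568
During 8.297 s of lab time, the oscillator's proper time advances by τ = Δt/γ = 8.297/1.568 = 5.291 s = 5.291×10⁰ s.
N = f × τ = 3.49×10⁷ × 5.291×10⁰ = 1.847×10⁸.

N = 1.85×10⁸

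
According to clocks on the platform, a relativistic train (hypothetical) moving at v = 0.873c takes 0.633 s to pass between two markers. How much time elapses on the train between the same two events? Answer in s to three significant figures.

τ = 0.309 s

γ = 1/√(1 − 0.873²) = 1/√0.2379 = 2.050
The interval measured on the platform is the dilated one; the clock on the train measures the proper time τ = Δt/γ = 0.633/2.050 s.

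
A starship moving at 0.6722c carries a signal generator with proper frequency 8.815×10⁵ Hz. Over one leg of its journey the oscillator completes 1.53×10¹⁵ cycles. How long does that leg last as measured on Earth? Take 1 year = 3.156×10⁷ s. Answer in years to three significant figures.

Δt = 74.3 years

γ = 1/√(1 − 0.6722²) = 1/√0.5481 = 1.351
Proper time for N cycles: τ = N/f = 1.53×10¹⁵/(8.815×10⁵) = 1.736×10⁹ s = 55.00 years.
Lab-frame duration Δt = γτ = 1.351 × 55.00 = 74.28 years.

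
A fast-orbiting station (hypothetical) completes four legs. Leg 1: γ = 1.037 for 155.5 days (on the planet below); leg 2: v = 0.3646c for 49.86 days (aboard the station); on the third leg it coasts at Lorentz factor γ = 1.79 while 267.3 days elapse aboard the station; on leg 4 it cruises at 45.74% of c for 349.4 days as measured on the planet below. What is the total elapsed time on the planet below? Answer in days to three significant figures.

Leg 1: 155.5 days is already measured on the planet below.
Leg 2: γ = 1/√(1 − 0.3646²) = 1/√0.8671 = 1.074; Δt_2 = 1.074 × 49.86 = 53.55 days.
Leg 3: γ = 1.79; Δt_3 = 1.790 × 267.3 = 478.5 days.
Leg 4: 349.4 days is already measured on the planet below.
Total: 155.5 + 53.55 + 478.5 + 349.4 days.

Δt = 1040 days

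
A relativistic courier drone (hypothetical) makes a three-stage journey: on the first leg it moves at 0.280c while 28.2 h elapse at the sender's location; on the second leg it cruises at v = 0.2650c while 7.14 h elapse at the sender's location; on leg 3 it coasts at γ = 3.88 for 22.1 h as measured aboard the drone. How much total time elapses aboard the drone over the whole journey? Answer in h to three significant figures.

Leg 1: γ = 1/√(1 − 0.280²) = 25/24 ≈ 1.042; τ_1 = 28.2/1.042 = 27.07 h.
Leg 2: γ = 1/√(1 − 0.2650²) = 1/√0.9298 = 1.037; τ_2 = 7.14/1.037 = 6.885 h.
Leg 3: 22.1 h is already measured aboard the drone.
Total: 27.07 + 6.885 + 22.10 h.

τ = 56.1 h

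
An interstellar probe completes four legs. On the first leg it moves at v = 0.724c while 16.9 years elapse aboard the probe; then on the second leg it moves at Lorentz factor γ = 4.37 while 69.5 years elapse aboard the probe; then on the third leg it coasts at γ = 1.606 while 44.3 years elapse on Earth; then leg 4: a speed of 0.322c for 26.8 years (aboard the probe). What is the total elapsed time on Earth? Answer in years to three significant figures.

Δt = 401 years

Leg 1: γ = 1/√(1 − 0.724²) = 1/√0.4758 = 1.450; Δt_1 = 1.450 × 16.9 = 24.50 years.
Leg 2: γ = 4.37; Δt_2 = 4.370 × 69.5 = 303.7 years.
Leg 3: 44.3 years is already measured on Earth.
Leg 4: γ = 1/√(1 − 0.322²) = 1/√0.8963 = 1.056; Δt_4 = 1.056 × 26.8 = 28.31 years.
Total: 24.50 + 303.7 + 44.30 + 28.31 years.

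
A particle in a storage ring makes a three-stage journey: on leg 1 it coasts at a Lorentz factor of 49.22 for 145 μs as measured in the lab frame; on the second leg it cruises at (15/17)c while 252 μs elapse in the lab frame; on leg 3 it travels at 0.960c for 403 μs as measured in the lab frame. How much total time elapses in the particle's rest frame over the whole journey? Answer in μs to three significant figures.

τ = 234 μs

Leg 1: γ = 49.22; τ_1 = 145/49.22 = 2.946 μs.
Leg 2: γ = 1/√(1 − (15/17)²) = 17/8 = 2.125; τ_2 = 252/2.125 = 118.6 μs.
Leg 3: γ = 1/√(1 − 0.960²) = 25/7 ≈ 3.571; τ_3 = 403/3.571 = 112.8 μs.
Total: 2.946 + 118.6 + 112.8 μs.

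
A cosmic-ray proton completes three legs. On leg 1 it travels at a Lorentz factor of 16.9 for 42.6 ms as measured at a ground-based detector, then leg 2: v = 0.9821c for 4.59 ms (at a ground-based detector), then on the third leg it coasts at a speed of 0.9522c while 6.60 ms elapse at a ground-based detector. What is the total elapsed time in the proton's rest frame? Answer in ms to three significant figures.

Leg 1: γ = 16.9; τ_1 = 42.6/16.90 = 2.521 ms.
Leg 2: γ = 1/√(1 − 0.9821²) = 1/√0.03548 = 5.309; τ_2 = 4.59/5.309 = 0.8646 ms.
Leg 3: γ = 1/√(1 − 0.9522²) = 1/√0.09332 = 3.274; τ_3 = 6.60/3.274 = 2.016 ms.
Total: 2.521 + 0.8646 + 2.016 ms.

τ = 5.40 ms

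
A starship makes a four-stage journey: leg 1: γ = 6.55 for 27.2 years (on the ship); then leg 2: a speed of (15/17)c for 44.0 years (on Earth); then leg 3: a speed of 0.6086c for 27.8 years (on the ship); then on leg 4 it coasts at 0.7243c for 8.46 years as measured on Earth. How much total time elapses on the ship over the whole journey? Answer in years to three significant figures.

τ = 81.5 years

Leg 1: 27.2 years is already measured on the ship.
Leg 2: γ = 1/√(1 − (15/17)²) = 17/8 = 2.125; τ_2 = 44.0/2.125 = 20.71 years.
Leg 3: 27.8 years is already measured on the ship.
Leg 4: γ = 1/√(1 − 0.7243²) = 1/√0.4754 = 1.450; τ_4 = 8.46/1.450 = 5.833 years.
Total: 27.20 + 20.71 + 27.80 + 5.833 years.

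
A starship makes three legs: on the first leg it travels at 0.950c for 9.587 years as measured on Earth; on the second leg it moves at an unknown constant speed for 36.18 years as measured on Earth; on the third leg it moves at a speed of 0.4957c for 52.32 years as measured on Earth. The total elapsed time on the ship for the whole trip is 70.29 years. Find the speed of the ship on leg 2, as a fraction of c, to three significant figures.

Leg 1: γ = 1/√(1 − 0.950²) = 1/√0.09750 = 3.203; τ_1 = 9.587/3.203 = 2.994 years.
Leg 2: speed unknown; τ_2 = 36.18/γ_2.
Leg 3: γ = 1/√(1 − 0.4957²) = 1/√0.7543 = 1.151; τ_3 = 52.32/1.151 = 45.44 years.
Total proper time: 2.994 + τ_2 + 45.44 = 70.29, so τ_2 = 70.29 − 48.43 = 21.86 years.
γ_2 = 36.18/21.86 = 1.655; β = √(1 − 1/γ²) = √0.6350.

β = 0.797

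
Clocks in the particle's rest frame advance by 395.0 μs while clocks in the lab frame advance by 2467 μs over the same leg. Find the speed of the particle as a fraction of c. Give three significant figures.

The proper time is measured in the particle's rest frame (both events occur at the particle's location); Δt is measured in the lab frame. γ = Δt/τ = 2467/395.0 = 6.246.
β = √(1 − 1/γ²) = √(1 − 0.02564) = √0.9744

v = 0.987c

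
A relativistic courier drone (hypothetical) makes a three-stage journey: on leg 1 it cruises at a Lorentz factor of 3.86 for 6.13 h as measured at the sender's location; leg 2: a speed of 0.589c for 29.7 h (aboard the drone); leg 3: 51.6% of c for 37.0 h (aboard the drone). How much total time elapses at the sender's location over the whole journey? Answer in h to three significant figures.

Leg 1: 6.13 h is already measured at the sender's location.
Leg 2: γ = 1/√(1 − 0.589²) = 1/√0.6531 = 1.237; Δt_2 = 1.237 × 29.7 = 36.75 h.
Leg 3: β = 0.516; γ = 1/√(1 − 0.516²) = 1/√0.7337 = 1.167; Δt_3 = 1.167 × 37.0 = 43.19 h.
Total: 6.130 + 36.75 + 43.19 h.

Δt = 86.1 h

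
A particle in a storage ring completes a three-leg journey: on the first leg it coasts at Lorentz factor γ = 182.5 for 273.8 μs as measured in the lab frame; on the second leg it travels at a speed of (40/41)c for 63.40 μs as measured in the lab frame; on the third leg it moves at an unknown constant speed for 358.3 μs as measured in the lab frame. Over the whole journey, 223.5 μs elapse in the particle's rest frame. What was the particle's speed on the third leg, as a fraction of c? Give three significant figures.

β = 0.814

Leg 1: γ = 182.5; τ_1 = 273.8/182.5 = 1.500 μs.
Leg 2: γ = 1/√(1 − (40/41)²) = 41/9 ≈ 4.556; τ_2 = 63.40/4.556 = 13.92 μs.
Leg 3: speed unknown; τ_3 = 358.3/γ_3.
Total proper time: 1.500 + 13.92 + τ_3 = 223.5, so τ_3 = 223.5 − 15.42 = 208.1 μs.
γ_3 = 358.3/208.1 = 1.722; β = √(1 − 1/γ²) = √0.6627.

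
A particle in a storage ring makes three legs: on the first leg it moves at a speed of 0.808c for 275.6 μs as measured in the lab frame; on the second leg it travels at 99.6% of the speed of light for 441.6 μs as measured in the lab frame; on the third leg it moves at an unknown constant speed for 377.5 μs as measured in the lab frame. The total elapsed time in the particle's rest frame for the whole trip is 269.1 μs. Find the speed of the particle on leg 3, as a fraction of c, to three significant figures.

Leg 1: γ = 1/√(1 − 0.808²) = 1/√0.3471 = 1.697; τ_1 = 275.6/1.697 = 162.4 μs.
Leg 2: β = 0.996; γ = 1/√(1 − 0.996²) = 1/√0.007984 = 11.19; τ_2 = 441.6/11.19 = 39.46 μs.
Leg 3: speed unknown; τ_3 = 377.5/γ_3.
Total proper time: 162.4 + 39.46 + τ_3 = 269.1, so τ_3 = 269.1 − 201.8 = 67.26 μs.
γ_3 = 377.5/67.26 = 5.612; β = √(1 − 1/γ²) = √0.9683.

β = 0.984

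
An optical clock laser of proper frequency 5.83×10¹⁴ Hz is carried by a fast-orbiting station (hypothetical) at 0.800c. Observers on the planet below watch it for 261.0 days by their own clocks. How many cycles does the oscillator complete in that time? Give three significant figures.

γ = 1/√(1 − 0.800²) = 5/3 ≈ 1.667
During 261.0 days of lab time, the oscillator's proper time advances by τ = Δt/γ = 261.0/1.667 = 156.6 days = 1.353×10⁷ s.
N = f × τ = 5.83×10¹⁴ × 1.353×10⁷ = 7.888×10²¹.

N = 7.89×10²¹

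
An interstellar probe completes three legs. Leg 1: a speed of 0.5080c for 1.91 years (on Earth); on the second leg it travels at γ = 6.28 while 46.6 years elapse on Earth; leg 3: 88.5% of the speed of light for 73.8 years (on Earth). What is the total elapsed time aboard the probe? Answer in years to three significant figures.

τ = 43.4 years

Leg 1: γ = 1/√(1 − 0.5080²) = 1/√0.7419 = 1.161; τ_1 = 1.91/1.161 = 1.645 years.
Leg 2: γ = 6.28; τ_2 = 46.6/6.280 = 7.420 years.
Leg 3: β = 0.885; γ = 1/√(1 − 0.885²) = 1/√0.2168 = 2.148; τ_3 = 73.8/2.148 = 34.36 years.
Total: 1.645 + 7.420 + 34.36 years.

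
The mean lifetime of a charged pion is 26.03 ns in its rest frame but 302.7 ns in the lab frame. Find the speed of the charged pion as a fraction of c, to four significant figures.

v = 0.9963c

γ = Δt/τ₀ = 302.7/26.03 = 11.63
β = √(1 − 1/γ²) = √(1 − 0.007395) = √0.9926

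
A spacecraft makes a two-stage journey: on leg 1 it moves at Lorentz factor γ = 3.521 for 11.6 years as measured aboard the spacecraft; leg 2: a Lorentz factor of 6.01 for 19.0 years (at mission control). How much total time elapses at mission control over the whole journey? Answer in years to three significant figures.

Leg 1: γ = 3.521; Δt_1 = 3.521 × 11.6 = 40.84 years.
Leg 2: 19.0 years is already measured at mission control.
Total: 40.84 + 19.00 years.

Δt = 59.8 years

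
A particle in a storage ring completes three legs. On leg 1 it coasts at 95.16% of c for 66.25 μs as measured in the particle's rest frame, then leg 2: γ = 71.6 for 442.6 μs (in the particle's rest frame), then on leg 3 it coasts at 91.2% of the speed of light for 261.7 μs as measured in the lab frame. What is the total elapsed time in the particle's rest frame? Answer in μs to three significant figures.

τ = 616 μs

Leg 1: 66.25 μs is already measured in the particle's rest frame.
Leg 2: 442.6 μs is already measured in the particle's rest frame.
Leg 3: β = 0.912; γ = 1/√(1 − 0.912²) = 1/√0.1683 = 2.438; τ_3 = 261.7/2.438 = 107.3 μs.
Total: 66.25 + 442.6 + 107.3 μs.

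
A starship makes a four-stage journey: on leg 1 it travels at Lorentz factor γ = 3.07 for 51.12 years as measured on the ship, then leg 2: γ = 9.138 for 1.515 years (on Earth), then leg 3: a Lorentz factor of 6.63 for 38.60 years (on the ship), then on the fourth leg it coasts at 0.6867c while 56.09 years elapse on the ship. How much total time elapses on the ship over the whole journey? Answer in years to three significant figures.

τ = 146 years

Leg 1: 51.12 years is already measured on the ship.
Leg 2: γ = 9.138; τ_2 = 1.515/9.138 = 0.1658 years.
Leg 3: 38.60 years is already measured on the ship.
Leg 4: 56.09 years is already measured on the ship.
Total: 51.12 + 0.1658 + 38.60 + 56.09 years.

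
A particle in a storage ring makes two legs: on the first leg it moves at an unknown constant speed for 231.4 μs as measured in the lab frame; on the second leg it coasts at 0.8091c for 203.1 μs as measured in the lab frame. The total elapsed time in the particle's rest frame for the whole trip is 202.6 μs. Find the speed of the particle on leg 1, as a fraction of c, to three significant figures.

Leg 1: speed unknown; τ_1 = 231.4/γ_1.
Leg 2: γ = 1/√(1 − 0.8091²) = 1/√0.3454 = 1.702; τ_2 = 203.1/1.702 = 119.4 μs.
Total proper time: τ_1 + 119.4 = 202.6, so τ_1 = 202.6 − 119.4 = 83.24 μs.
γ_1 = 231.4/83.24 = 2.780; β = √(1 − 1/γ²) = √0.8706.

β = 0.933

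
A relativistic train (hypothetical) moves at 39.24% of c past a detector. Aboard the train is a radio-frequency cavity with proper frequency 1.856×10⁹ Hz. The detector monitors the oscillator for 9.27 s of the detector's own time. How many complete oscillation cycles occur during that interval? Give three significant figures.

β = 0.3924; γ = 1/√(1 − 0.3924²) = 1/√0.8460 = 1.087
During 9.27 s of lab time, the oscillator's proper time advances by τ = Δt/γ = 9.27/1.087 = 8.526 s = 8.526×10⁰ s.
N = f × τ = 1.856×10⁹ × 8.526×10⁰ = 1.583×10¹⁰.

N = 1.58×10¹⁰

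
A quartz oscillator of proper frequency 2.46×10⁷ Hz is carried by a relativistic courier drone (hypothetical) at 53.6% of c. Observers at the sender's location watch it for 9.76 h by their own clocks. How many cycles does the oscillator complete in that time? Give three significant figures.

N = 7.30×10¹¹

β = 0.536; γ = 1/√(1 − 0.536²) = 1/√0.7127 = 1.185
During 9.76 h of lab time, the oscillator's proper time advances by τ = Δt/γ = 9.76/1.185 = 8.240 h = 2.966×10⁴ s.
N = f × τ = 2.46×10⁷ × 2.966×10⁴ = 7.297×10¹¹.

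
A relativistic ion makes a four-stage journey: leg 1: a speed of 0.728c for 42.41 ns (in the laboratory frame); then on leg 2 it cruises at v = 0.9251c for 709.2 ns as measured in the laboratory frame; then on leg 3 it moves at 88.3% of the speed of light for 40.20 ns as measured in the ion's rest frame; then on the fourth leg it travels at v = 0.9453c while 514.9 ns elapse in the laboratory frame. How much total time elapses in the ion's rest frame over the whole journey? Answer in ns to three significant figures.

Leg 1: γ = 1/√(1 − 0.728²) = 1/√0.4700 = 1.459; τ_1 = 42.41/1.459 = 29.08 ns.
Leg 2: γ = 1/√(1 − 0.9251²) = 1/√0.1442 = 2.633; τ_2 = 709.2/2.633 = 269.3 ns.
Leg 3: 40.20 ns is already measured in the ion's rest frame.
Leg 4: γ = 1/√(1 − 0.9453²) = 1/√0.1064 = 3.066; τ_4 = 514.9/3.066 = 168.0 ns.
Total: 29.08 + 269.3 + 40.20 + 168.0 ns.

τ = 507 ns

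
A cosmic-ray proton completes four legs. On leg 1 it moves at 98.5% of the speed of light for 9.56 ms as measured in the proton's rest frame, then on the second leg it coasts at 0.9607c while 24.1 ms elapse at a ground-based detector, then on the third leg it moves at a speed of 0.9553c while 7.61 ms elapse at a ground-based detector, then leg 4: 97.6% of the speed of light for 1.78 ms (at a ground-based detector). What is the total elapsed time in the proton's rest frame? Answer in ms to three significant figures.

τ = 18.9 ms

Leg 1: 9.56 ms is already measured in the proton's rest frame.
Leg 2: γ = 1/√(1 − 0.9607²) = 1/√0.07706 = 3.602; τ_2 = 24.1/3.602 = 6.690 ms.
Leg 3: γ = 1/√(1 − 0.9553²) = 1/√0.08740 = 3.383; τ_3 = 7.61/3.383 = 2.250 ms.
Leg 4: β = 0.976; γ = 1/√(1 − 0.976²) = 1/√0.04742 = 4.592; τ_4 = 1.78/4.592 = 0.3876 ms.
Total: 9.560 + 6.690 + 2.250 + 0.3876 ms.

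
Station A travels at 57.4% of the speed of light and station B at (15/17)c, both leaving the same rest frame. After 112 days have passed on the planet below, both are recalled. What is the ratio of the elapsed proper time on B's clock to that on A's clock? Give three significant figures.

A: β = 0.574; γ = 1/√(1 − 0.574²) = 1/√0.6705 = 1.221. B: γ = 1/√(1 − (15/17)²) = 17/8 = 2.125.
τ_A/τ_B = γ_B/γ_A = 2.125/1.221 = 1.740, so τ_B/τ_A = 0.5747.

τ_B/τ_A = 0.575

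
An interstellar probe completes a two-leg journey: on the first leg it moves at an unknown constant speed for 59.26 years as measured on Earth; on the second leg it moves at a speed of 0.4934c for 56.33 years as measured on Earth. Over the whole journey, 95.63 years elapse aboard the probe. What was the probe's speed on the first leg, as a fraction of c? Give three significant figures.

Leg 1: speed unknown; τ_1 = 59.26/γ_1.
Leg 2: γ = 1/√(1 − 0.4934²) = 1/√0.7566 = 1.150; τ_2 = 56.33/1.150 = 49.00 years.
Total proper time: τ_1 + 49.00 = 95.63, so τ_1 = 95.63 − 49.00 = 46.63 years.
γ_1 = 59.26/46.63 = 1.271; β = √(1 − 1/γ²) = √0.3807.

β = 0.617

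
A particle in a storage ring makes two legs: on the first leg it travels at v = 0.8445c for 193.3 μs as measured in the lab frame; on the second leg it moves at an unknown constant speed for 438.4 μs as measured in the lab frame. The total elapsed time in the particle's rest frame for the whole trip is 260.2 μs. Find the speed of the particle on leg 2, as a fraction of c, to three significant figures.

Leg 1: γ = 1/√(1 − 0.8445²) = 1/√0.2868 = 1.867; τ_1 = 193.3/1.867 = 103.5 μs.
Leg 2: speed unknown; τ_2 = 438.4/γ_2.
Total proper time: 103.5 + τ_2 = 260.2, so τ_2 = 260.2 − 103.5 = 156.7 μs.
γ_2 = 438.4/156.7 = 2.798; β = √(1 − 1/γ²) = √0.8723.

β = 0.934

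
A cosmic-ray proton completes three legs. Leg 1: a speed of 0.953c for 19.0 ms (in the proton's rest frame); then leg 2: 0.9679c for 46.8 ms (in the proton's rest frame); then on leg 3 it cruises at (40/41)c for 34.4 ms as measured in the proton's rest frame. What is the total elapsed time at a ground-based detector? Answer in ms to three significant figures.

Δt = 406 ms

Leg 1: γ = 1/√(1 − 0.953²) = 1/√0.09179 = 3.301; Δt_1 = 3.301 × 19.0 = 62.71 ms.
Leg 2: γ = 1/√(1 − 0.9679²) = 1/√0.06317 = 3.979; Δt_2 = 3.979 × 46.8 = 186.2 ms.
Leg 3: γ = 1/√(1 − (40/41)²) = 41/9 ≈ 4.556; Δt_3 = 4.556 × 34.4 = 156.7 ms.
Total: 62.71 + 186.2 + 156.7 ms.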